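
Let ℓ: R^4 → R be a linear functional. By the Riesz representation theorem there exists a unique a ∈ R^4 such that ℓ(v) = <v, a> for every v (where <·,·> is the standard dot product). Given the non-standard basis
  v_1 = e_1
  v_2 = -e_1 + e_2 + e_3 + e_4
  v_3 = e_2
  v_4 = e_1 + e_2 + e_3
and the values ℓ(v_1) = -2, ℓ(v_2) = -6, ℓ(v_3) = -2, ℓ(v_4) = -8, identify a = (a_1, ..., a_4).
a = (-2, -2, -4, -2)

Write a = (a_1, ..., a_4) in the standard basis. For each basis vector v_i, ℓ(v_i) = <v_i, a> is a linear equation in the a_j's. Collect the n equations into a matrix system V a = ℓ, where row i of V is v_i (expressed in the standard basis). Since V is invertible (lower-triangular with 1s on the diagonal, up to permutation), solve by back-substitution:
  V =
[[1, 0, 0, 0],
 [-1, 1, 1, 1],
 [0, 1, 0, 0],
 [1, 1, 1, 0]]
  V a = (-2, -6, -2, -8)
Solving gives a = (-2, -2, -4, -2).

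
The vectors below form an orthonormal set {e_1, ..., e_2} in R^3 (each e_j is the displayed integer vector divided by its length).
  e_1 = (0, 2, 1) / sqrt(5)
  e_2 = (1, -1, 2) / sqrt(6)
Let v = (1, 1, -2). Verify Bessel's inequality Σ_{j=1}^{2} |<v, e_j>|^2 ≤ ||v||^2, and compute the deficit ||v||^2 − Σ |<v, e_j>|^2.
Σ |<v, e_j>|^2 = 8/3; ||v||^2 = 6; deficit = 10/3

Write each e_j = u_j / sqrt(<u_j, u_j>) where u_j is the displayed integer vector. Then <v, e_j> = <v, u_j> / sqrt(<u_j, u_j>), so |<v, e_j>|^2 = <v, u_j>^2 / <u_j, u_j>.
Coefficients: <v, e_1> = 0/sqrt(5), <v, e_2> = -4/sqrt(6).
Square and sum: Σ |<v, e_j>|^2 = 8/3.
Compute ||v||^2 = v·v = 6.
Deficit = 6 − 8/3 = 10/3 ≥ 0, confirming Bessel's inequality. (The deficit equals ||v − Σ <v,e_j> e_j||^2, the squared distance from v to span{e_j}.)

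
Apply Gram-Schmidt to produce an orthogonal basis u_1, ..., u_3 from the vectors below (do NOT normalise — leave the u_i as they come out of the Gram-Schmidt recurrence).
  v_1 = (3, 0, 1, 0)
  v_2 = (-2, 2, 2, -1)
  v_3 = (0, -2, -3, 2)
Orthogonal basis:
  u_1 = (3, 0, 1, 0)
  u_2 = (-4/5, 2, 12/5, -1)
  u_3 = (-1/38, 6/19, 3/38, 16/19)

Apply the Gram-Schmidt recurrence
  u_1 = v_1
  u_i = v_i − Σ_{j<i} ((v_i · u_j) / (u_j · u_j)) · u_j.

Step by step this gives:
  u_1 = (3, 0, 1, 0)
  u_2 = (-4/5, 2, 12/5, -1)
  u_3 = (-1/38, 6/19, 3/38, 16/19)

Orthogonality check:
  u_2 · u_1 = 0 (should be 0)
  u_3 · u_1 = 0 (should be 0)
  u_3 · u_2 = 0 (should be 0)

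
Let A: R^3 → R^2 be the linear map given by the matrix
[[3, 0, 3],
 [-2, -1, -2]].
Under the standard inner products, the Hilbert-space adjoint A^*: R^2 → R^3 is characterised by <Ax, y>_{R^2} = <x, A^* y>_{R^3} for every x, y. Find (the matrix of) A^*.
A^* = A^T =
[[3, -2],
 [0, -1],
 [3, -2]]

For real matrices with standard dot products, the defining identity <Ax, y> = <x, A^* y> gives (Ax)^T y = x^T (A^*) y, i.e. x^T A^T y = x^T (A^*) y. Since this holds for all x, y, we must have A^* = A^T. Therefore
A^* =
[[3, -2],
 [0, -1],
 [3, -2]].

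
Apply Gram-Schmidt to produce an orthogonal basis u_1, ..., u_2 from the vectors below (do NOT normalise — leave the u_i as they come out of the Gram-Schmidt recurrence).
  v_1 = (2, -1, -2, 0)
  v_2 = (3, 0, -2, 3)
Orthogonal basis:
  u_1 = (2, -1, -2, 0)
  u_2 = (7/9, 10/9, 2/9, 3)

Apply the Gram-Schmidt recurrence
  u_1 = v_1
  u_i = v_i − Σ_{j<i} ((v_i · u_j) / (u_j · u_j)) · u_j.

Step by step this gives:
  u_1 = (2, -1, -2, 0)
  u_2 = (7/9, 10/9, 2/9, 3)

Orthogonality check:
  u_2 · u_1 = 0 (should be 0)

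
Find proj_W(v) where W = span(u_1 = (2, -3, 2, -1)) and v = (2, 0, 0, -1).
proj_W(v) = (5/9, -5/6, 5/9, -5/18)

Set up U = [u_1 | ... | u_1] ∈ R^(4×1). The projector onto W = col(U) is P = U (U^T U)^(-1) U^T.
Compute U^T U =
  [18],
and U^T v = (5).
Solve U^T U · c = U^T v for the coefficients: c = (5/18). The projection is proj_W(v) = U c.
Check: (v - proj_W(v)) · u_1 = 0  (should be 0).
Result: proj_W(v) = (5/9, -5/6, 5/9, -5/18).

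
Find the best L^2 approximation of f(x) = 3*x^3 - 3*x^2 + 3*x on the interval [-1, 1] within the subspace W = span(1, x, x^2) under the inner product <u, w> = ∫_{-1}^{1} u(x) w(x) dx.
g(x) = -3*x^2 + 24*x/5

The best approximation g ∈ W is the orthogonal projection of f onto W. Writing g = a_0 + a_1 x + a_2 x^2, the coefficients solve the normal equations G · a = b where
  G_{ij} = <φ_i, φ_j> and b_i = <f, φ_i>, with φ_0 = 1, φ_1 = x, φ_2 = x^2.
G =
  [2, 0, 2/3]
  [0, 2/3, 0]
  [2/3, 0, 2/5],
b = (-2, 16/5, -6/5).
Solving gives a_0 = 0, a_1 = 24/5, a_2 = -3, so
  g(x) = -3*x^2 + 24*x/5.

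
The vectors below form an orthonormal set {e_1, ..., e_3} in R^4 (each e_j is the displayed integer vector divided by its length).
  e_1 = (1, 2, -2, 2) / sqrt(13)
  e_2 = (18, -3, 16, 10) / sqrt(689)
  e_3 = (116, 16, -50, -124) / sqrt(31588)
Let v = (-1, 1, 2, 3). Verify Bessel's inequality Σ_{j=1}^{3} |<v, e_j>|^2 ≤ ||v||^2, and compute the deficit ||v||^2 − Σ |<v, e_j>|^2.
Σ |<v, e_j>|^2 = 2010/149; ||v||^2 = 15; deficit = 225/149

Write each e_j = u_j / sqrt(<u_j, u_j>) where u_j is the displayed integer vector. Then <v, e_j> = <v, u_j> / sqrt(<u_j, u_j>), so |<v, e_j>|^2 = <v, u_j>^2 / <u_j, u_j>.
Coefficients: <v, e_1> = 3/sqrt(13), <v, e_2> = 41/sqrt(689), <v, e_3> = -572/sqrt(31588).
Square and sum: Σ |<v, e_j>|^2 = 2010/149.
Compute ||v||^2 = v·v = 15.
Deficit = 15 − 2010/149 = 225/149 ≥ 0, confirming Bessel's inequality. (The deficit equals ||v − Σ <v,e_j> e_j||^2, the squared distance from v to span{e_j}.)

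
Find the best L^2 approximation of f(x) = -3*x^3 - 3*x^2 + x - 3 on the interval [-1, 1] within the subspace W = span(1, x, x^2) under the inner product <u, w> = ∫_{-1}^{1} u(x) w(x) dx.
g(x) = -3*x^2 - 4*x/5 - 3

The best approximation g ∈ W is the orthogonal projection of f onto W. Writing g = a_0 + a_1 x + a_2 x^2, the coefficients solve the normal equations G · a = b where
  G_{ij} = <φ_i, φ_j> and b_i = <f, φ_i>, with φ_0 = 1, φ_1 = x, φ_2 = x^2.
G =
  [2, 0, 2/3]
  [0, 2/3, 0]
  [2/3, 0, 2/5],
b = (-8, -8/15, -16/5).
Solving gives a_0 = -3, a_1 = -4/5, a_2 = -3, so
  g(x) = -3*x^2 - 4*x/5 - 3.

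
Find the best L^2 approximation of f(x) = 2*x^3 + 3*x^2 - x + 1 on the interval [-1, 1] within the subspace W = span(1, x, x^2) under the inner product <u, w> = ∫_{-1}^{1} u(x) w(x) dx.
g(x) = 3*x^2 + x/5 + 1

The best approximation g ∈ W is the orthogonal projection of f onto W. Writing g = a_0 + a_1 x + a_2 x^2, the coefficients solve the normal equations G · a = b where
  G_{ij} = <φ_i, φ_j> and b_i = <f, φ_i>, with φ_0 = 1, φ_1 = x, φ_2 = x^2.
G =
  [2, 0, 2/3]
  [0, 2/3, 0]
  [2/3, 0, 2/5],
b = (4, 2/15, 28/15).
Solving gives a_0 = 1, a_1 = 1/5, a_2 = 3, so
  g(x) = 3*x^2 + x/5 + 1.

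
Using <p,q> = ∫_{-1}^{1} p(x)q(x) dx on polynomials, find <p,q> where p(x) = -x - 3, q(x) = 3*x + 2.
<p,q> = -14

Expand the product: p(x)·q(x) = -3*x^2 - 11*x - 6.
∫_{-1}^{1} of each monomial x^k gives [2/(k+1) if k even, 0 if k odd]. Integrating term-by-term (or equivalently evaluating the antiderivative F(x) = -x^3 - 11*x^2/2 - 6*x at the endpoints):
  F(1) − F(−1) = -25/2 − (3/2) = -14.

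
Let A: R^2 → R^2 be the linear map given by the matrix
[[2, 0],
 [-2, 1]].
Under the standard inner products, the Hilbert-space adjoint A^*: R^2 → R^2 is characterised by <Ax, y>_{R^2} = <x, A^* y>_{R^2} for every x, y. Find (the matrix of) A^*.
A^* = A^T =
[[2, -2],
 [0, 1]]

For real matrices with standard dot products, the defining identity <Ax, y> = <x, A^* y> gives (Ax)^T y = x^T (A^*) y, i.e. x^T A^T y = x^T (A^*) y. Since this holds for all x, y, we must have A^* = A^T. Therefore
A^* =
[[2, -2],
 [0, 1]].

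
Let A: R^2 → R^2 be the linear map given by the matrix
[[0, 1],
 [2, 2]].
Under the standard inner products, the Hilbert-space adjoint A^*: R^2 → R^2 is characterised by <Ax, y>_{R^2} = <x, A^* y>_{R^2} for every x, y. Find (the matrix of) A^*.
A^* = A^T =
[[0, 2],
 [1, 2]]

For real matrices with standard dot products, the defining identity <Ax, y> = <x, A^* y> gives (Ax)^T y = x^T (A^*) y, i.e. x^T A^T y = x^T (A^*) y. Since this holds for all x, y, we must have A^* = A^T. Therefore
A^* =
[[0, 2],
 [1, 2]].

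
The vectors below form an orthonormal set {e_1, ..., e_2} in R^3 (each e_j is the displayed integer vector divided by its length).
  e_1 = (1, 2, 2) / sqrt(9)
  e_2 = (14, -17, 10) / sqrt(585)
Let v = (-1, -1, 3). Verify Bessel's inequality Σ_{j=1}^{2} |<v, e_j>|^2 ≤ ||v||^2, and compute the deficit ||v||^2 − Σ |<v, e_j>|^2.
Σ |<v, e_j>|^2 = 186/65; ||v||^2 = 11; deficit = 529/65

Write each e_j = u_j / sqrt(<u_j, u_j>) where u_j is the displayed integer vector. Then <v, e_j> = <v, u_j> / sqrt(<u_j, u_j>), so |<v, e_j>|^2 = <v, u_j>^2 / <u_j, u_j>.
Coefficients: <v, e_1> = 3/sqrt(9), <v, e_2> = 33/sqrt(585).
Square and sum: Σ |<v, e_j>|^2 = 186/65.
Compute ||v||^2 = v·v = 11.
Deficit = 11 − 186/65 = 529/65 ≥ 0, confirming Bessel's inequality. (The deficit equals ||v − Σ <v,e_j> e_j||^2, the squared distance from v to span{e_j}.)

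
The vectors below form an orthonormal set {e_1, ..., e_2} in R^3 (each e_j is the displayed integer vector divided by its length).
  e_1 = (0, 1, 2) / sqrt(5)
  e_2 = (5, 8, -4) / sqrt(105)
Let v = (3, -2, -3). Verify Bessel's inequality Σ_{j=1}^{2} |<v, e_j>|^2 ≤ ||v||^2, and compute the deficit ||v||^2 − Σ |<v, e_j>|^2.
Σ |<v, e_j>|^2 = 293/21; ||v||^2 = 22; deficit = 169/21

Write each e_j = u_j / sqrt(<u_j, u_j>) where u_j is the displayed integer vector. Then <v, e_j> = <v, u_j> / sqrt(<u_j, u_j>), so |<v, e_j>|^2 = <v, u_j>^2 / <u_j, u_j>.
Coefficients: <v, e_1> = -8/sqrt(5), <v, e_2> = 11/sqrt(105).
Square and sum: Σ |<v, e_j>|^2 = 293/21.
Compute ||v||^2 = v·v = 22.
Deficit = 22 − 293/21 = 169/21 ≥ 0, confirming Bessel's inequality. (The deficit equals ||v − Σ <v,e_j> e_j||^2, the squared distance from v to span{e_j}.)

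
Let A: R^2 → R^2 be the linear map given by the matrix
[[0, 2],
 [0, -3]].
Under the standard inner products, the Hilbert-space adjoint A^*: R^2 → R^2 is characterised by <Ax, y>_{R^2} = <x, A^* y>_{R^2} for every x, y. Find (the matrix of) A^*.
A^* = A^T =
[[0, 0],
 [2, -3]]

For real matrices with standard dot products, the defining identity <Ax, y> = <x, A^* y> gives (Ax)^T y = x^T (A^*) y, i.e. x^T A^T y = x^T (A^*) y. Since this holds for all x, y, we must have A^* = A^T. Therefore
A^* =
[[0, 0],
 [2, -3]].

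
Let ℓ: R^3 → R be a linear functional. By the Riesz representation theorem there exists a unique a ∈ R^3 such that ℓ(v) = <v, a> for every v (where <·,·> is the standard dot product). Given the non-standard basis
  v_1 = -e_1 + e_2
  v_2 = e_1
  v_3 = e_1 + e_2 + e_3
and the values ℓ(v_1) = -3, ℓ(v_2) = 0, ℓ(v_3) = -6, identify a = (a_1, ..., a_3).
a = (0, -3, -3)

Write a = (a_1, ..., a_3) in the standard basis. For each basis vector v_i, ℓ(v_i) = <v_i, a> is a linear equation in the a_j's. Collect the n equations into a matrix system V a = ℓ, where row i of V is v_i (expressed in the standard basis). Since V is invertible (lower-triangular with 1s on the diagonal, up to permutation), solve by back-substitution:
  V =
[[-1, 1, 0],
 [1, 0, 0],
 [1, 1, 1]]
  V a = (-3, 0, -6)
Solving gives a = (0, -3, -3).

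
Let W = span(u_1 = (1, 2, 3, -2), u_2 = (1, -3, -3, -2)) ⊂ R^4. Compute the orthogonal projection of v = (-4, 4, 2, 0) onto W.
proj_W(v) = (-143/157, 454/157, 459/157, 286/157)

Set up U = [u_1 | ... | u_2] ∈ R^(4×2). The projector onto W = col(U) is P = U (U^T U)^(-1) U^T.
Compute U^T U =
  [18, -10]
  [-10, 23],
and U^T v = (10, -22).
Solve U^T U · c = U^T v for the coefficients: c = (5/157, -148/157). The projection is proj_W(v) = U c.
Check: (v - proj_W(v)) · u_1 = 0  (should be 0).
Check: (v - proj_W(v)) · u_2 = 0  (should be 0).
Result: proj_W(v) = (-143/157, 454/157, 459/157, 286/157).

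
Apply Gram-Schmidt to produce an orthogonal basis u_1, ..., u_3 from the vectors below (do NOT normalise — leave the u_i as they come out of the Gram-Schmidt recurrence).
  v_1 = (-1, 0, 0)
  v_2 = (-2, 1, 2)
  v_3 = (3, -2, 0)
Orthogonal basis:
  u_1 = (-1, 0, 0)
  u_2 = (0, 1, 2)
  u_3 = (0, -8/5, 4/5)

Apply the Gram-Schmidt recurrence
  u_1 = v_1
  u_i = v_i − Σ_{j<i} ((v_i · u_j) / (u_j · u_j)) · u_j.

Step by step this gives:
  u_1 = (-1, 0, 0)
  u_2 = (0, 1, 2)
  u_3 = (0, -8/5, 4/5)

Orthogonality check:
  u_2 · u_1 = 0 (should be 0)
  u_3 · u_1 = 0 (should be 0)
  u_3 · u_2 = 0 (should be 0)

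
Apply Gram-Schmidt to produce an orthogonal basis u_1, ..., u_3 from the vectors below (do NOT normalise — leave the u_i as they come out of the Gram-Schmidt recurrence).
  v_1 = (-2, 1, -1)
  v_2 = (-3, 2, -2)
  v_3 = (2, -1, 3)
Orthogonal basis:
  u_1 = (-2, 1, -1)
  u_2 = (1/3, 1/3, -1/3)
  u_3 = (0, 1, 1)

Apply the Gram-Schmidt recurrence
  u_1 = v_1
  u_i = v_i − Σ_{j<i} ((v_i · u_j) / (u_j · u_j)) · u_j.

Step by step this gives:
  u_1 = (-2, 1, -1)
  u_2 = (1/3, 1/3, -1/3)
  u_3 = (0, 1, 1)

Orthogonality check:
  u_2 · u_1 = 0 (should be 0)
  u_3 · u_1 = 0 (should be 0)
  u_3 · u_2 = 0 (should be 0)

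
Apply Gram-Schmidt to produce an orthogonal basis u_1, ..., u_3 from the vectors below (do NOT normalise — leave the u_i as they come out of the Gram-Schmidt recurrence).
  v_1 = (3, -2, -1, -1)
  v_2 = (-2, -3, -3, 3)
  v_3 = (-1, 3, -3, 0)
Orthogonal basis:
  u_1 = (3, -2, -1, -1)
  u_2 = (-2, -3, -3, 3)
  u_3 = (51/155, 371/155, -497/155, -92/155)

Apply the Gram-Schmidt recurrence
  u_1 = v_1
  u_i = v_i − Σ_{j<i} ((v_i · u_j) / (u_j · u_j)) · u_j.

Step by step this gives:
  u_1 = (3, -2, -1, -1)
  u_2 = (-2, -3, -3, 3)
  u_3 = (51/155, 371/155, -497/155, -92/155)

Orthogonality check:
  u_2 · u_1 = 0 (should be 0)
  u_3 · u_1 = 0 (should be 0)
  u_3 · u_2 = 0 (should be 0)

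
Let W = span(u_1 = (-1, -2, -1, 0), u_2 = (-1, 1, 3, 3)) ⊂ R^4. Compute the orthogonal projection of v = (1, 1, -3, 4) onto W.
proj_W(v) = (-15/52, -3/52, 21/52, 27/52)

Set up U = [u_1 | ... | u_2] ∈ R^(4×2). The projector onto W = col(U) is P = U (U^T U)^(-1) U^T.
Compute U^T U =
  [6, -4]
  [-4, 20],
and U^T v = (0, 3).
Solve U^T U · c = U^T v for the coefficients: c = (3/26, 9/52). The projection is proj_W(v) = U c.
Check: (v - proj_W(v)) · u_1 = 0  (should be 0).
Check: (v - proj_W(v)) · u_2 = 0  (should be 0).
Result: proj_W(v) = (-15/52, -3/52, 21/52, 27/52).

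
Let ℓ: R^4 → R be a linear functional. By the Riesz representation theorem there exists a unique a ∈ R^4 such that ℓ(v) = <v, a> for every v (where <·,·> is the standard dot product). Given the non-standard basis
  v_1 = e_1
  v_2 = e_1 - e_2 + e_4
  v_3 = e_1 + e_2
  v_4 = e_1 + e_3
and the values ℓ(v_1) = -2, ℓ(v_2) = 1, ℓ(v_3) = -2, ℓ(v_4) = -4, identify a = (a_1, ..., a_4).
a = (-2, 0, -2, 3)

Write a = (a_1, ..., a_4) in the standard basis. For each basis vector v_i, ℓ(v_i) = <v_i, a> is a linear equation in the a_j's. Collect the n equations into a matrix system V a = ℓ, where row i of V is v_i (expressed in the standard basis). Since V is invertible (lower-triangular with 1s on the diagonal, up to permutation), solve by back-substitution:
  V =
[[1, 0, 0, 0],
 [1, -1, 0, 1],
 [1, 1, 0, 0],
 [1, 0, 1, 0]]
  V a = (-2, 1, -2, -4)
Solving gives a = (-2, 0, -2, 3).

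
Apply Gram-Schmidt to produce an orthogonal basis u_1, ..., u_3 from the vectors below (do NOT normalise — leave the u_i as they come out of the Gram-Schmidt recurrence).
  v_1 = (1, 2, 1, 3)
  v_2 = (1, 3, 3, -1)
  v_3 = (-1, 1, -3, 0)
Orthogonal basis:
  u_1 = (1, 2, 1, 3)
  u_2 = (8/15, 31/15, 38/15, -12/5)
  u_3 = (-169/251, 506/251, -489/251, -118/251)

Apply the Gram-Schmidt recurrence
  u_1 = v_1
  u_i = v_i − Σ_{j<i} ((v_i · u_j) / (u_j · u_j)) · u_j.

Step by step this gives:
  u_1 = (1, 2, 1, 3)
  u_2 = (8/15, 31/15, 38/15, -12/5)
  u_3 = (-169/251, 506/251, -489/251, -118/251)

Orthogonality check:
  u_2 · u_1 = 0 (should be 0)
  u_3 · u_1 = 0 (should be 0)
  u_3 · u_2 = 0 (should be 0)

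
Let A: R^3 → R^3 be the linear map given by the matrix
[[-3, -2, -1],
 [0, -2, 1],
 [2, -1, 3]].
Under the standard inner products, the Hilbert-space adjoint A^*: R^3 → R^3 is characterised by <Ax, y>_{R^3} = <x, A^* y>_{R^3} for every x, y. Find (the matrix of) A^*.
A^* = A^T =
[[-3, 0, 2],
 [-2, -2, -1],
 [-1, 1, 3]]

For real matrices with standard dot products, the defining identity <Ax, y> = <x, A^* y> gives (Ax)^T y = x^T (A^*) y, i.e. x^T A^T y = x^T (A^*) y. Since this holds for all x, y, we must have A^* = A^T. Therefore
A^* =
[[-3, 0, 2],
 [-2, -2, -1],
 [-1, 1, 3]].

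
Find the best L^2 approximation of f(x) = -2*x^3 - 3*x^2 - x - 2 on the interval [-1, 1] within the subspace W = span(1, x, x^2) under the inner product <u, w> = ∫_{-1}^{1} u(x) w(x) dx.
g(x) = -3*x^2 - 11*x/5 - 2

The best approximation g ∈ W is the orthogonal projection of f onto W. Writing g = a_0 + a_1 x + a_2 x^2, the coefficients solve the normal equations G · a = b where
  G_{ij} = <φ_i, φ_j> and b_i = <f, φ_i>, with φ_0 = 1, φ_1 = x, φ_2 = x^2.
G =
  [2, 0, 2/3]
  [0, 2/3, 0]
  [2/3, 0, 2/5],
b = (-6, -22/15, -38/15).
Solving gives a_0 = -2, a_1 = -11/5, a_2 = -3, so
  g(x) = -3*x^2 - 11*x/5 - 2.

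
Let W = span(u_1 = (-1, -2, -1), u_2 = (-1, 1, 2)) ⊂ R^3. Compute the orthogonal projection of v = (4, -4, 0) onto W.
proj_W(v) = (4/3, -4/3, -8/3)

Set up U = [u_1 | ... | u_2] ∈ R^(3×2). The projector onto W = col(U) is P = U (U^T U)^(-1) U^T.
Compute U^T U =
  [6, -3]
  [-3, 6],
and U^T v = (4, -8).
Solve U^T U · c = U^T v for the coefficients: c = (0, -4/3). The projection is proj_W(v) = U c.
Check: (v - proj_W(v)) · u_1 = 0  (should be 0).
Check: (v - proj_W(v)) · u_2 = 0  (should be 0).
Result: proj_W(v) = (4/3, -4/3, -8/3).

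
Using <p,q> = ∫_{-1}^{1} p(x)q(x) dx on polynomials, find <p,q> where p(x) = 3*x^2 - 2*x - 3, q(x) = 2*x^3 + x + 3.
<p,q> = -224/15

Expand the product: p(x)·q(x) = 6*x^5 - 4*x^4 - 3*x^3 + 7*x^2 - 9*x - 9.
∫_{-1}^{1} of each monomial x^k gives [2/(k+1) if k even, 0 if k odd]. Integrating term-by-term (or equivalently evaluating the antiderivative F(x) = x^6 - 4*x^5/5 - 3*x^4/4 + 7*x^3/3 - 9*x^2/2 - 9*x at the endpoints):
  F(1) − F(−1) = -703/60 − (193/60) = -224/15.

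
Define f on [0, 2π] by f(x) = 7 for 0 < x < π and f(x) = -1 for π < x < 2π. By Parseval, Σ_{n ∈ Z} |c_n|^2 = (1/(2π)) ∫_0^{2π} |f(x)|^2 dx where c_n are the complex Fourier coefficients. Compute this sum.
Σ |c_n|^2 = 25

Parseval equates the L^2 energy of f (normalised by 1/(2π)) with the ℓ^2 sum of its Fourier coefficients: (1/(2π)) ∫_0^{2π} |f|^2 = Σ |c_n|^2.
Compute the left side: (1/(2π)) [∫_0^π 7^2 dx + ∫_π^{2π} (-1)^2 dx] = (1/(2π)) · (49π + 1π) = (49 + 1)/2 = 25.
So Σ_{n ∈ Z} |c_n|^2 = 25.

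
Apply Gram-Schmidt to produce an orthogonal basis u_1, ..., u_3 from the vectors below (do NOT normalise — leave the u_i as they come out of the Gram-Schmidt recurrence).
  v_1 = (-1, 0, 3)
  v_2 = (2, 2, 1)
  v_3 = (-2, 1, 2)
Orthogonal basis:
  u_1 = (-1, 0, 3)
  u_2 = (21/10, 2, 7/10)
  u_3 = (-90/89, 105/89, -30/89)

Apply the Gram-Schmidt recurrence
  u_1 = v_1
  u_i = v_i − Σ_{j<i} ((v_i · u_j) / (u_j · u_j)) · u_j.

Step by step this gives:
  u_1 = (-1, 0, 3)
  u_2 = (21/10, 2, 7/10)
  u_3 = (-90/89, 105/89, -30/89)

Orthogonality check:
  u_2 · u_1 = 0 (should be 0)
  u_3 · u_1 = 0 (should be 0)
  u_3 · u_2 = 0 (should be 0)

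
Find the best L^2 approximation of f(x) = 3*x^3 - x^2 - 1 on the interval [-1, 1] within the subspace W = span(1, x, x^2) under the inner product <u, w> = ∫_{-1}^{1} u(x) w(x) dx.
g(x) = -x^2 + 9*x/5 - 1

The best approximation g ∈ W is the orthogonal projection of f onto W. Writing g = a_0 + a_1 x + a_2 x^2, the coefficients solve the normal equations G · a = b where
  G_{ij} = <φ_i, φ_j> and b_i = <f, φ_i>, with φ_0 = 1, φ_1 = x, φ_2 = x^2.
G =
  [2, 0, 2/3]
  [0, 2/3, 0]
  [2/3, 0, 2/5],
b = (-8/3, 6/5, -16/15).
Solving gives a_0 = -1, a_1 = 9/5, a_2 = -1, so
  g(x) = -x^2 + 9*x/5 - 1.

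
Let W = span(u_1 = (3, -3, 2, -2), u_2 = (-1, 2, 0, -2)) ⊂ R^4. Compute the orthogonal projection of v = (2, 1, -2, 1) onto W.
proj_W(v) = (-4/19, -23/209, -74/209, 208/209)

Set up U = [u_1 | ... | u_2] ∈ R^(4×2). The projector onto W = col(U) is P = U (U^T U)^(-1) U^T.
Compute U^T U =
  [26, -5]
  [-5, 9],
and U^T v = (-3, -2).
Solve U^T U · c = U^T v for the coefficients: c = (-37/209, -67/209). The projection is proj_W(v) = U c.
Check: (v - proj_W(v)) · u_1 = 0  (should be 0).
Check: (v - proj_W(v)) · u_2 = 0  (should be 0).
Result: proj_W(v) = (-4/19, -23/209, -74/209, 208/209).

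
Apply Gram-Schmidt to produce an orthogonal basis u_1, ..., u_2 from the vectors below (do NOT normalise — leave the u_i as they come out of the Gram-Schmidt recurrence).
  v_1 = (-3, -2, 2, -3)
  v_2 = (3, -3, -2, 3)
Orthogonal basis:
  u_1 = (-3, -2, 2, -3)
  u_2 = (15/13, -55/13, -10/13, 15/13)

Apply the Gram-Schmidt recurrence
  u_1 = v_1
  u_i = v_i − Σ_{j<i} ((v_i · u_j) / (u_j · u_j)) · u_j.

Step by step this gives:
  u_1 = (-3, -2, 2, -3)
  u_2 = (15/13, -55/13, -10/13, 15/13)

Orthogonality check:
  u_2 · u_1 = 0 (should be 0)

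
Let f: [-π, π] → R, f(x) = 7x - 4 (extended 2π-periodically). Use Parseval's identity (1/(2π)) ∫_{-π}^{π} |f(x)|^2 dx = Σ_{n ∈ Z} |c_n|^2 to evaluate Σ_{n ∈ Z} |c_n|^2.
Σ |c_n|^2 = 49π^2/3 + 16

Expand and integrate term by term over [-π, π]:
  ∫ (7x)^2 dx = 49·(2π^3/3); ∫ 2·7·(-4)·x dx = 0 (odd integrand); ∫ (-4)^2 dx = 16·2π.
So (1/(2π)) ∫_{-π}^{π} (7x - 4)^2 dx = 49π^2/3 + 16 = 49π^2/3 + 16.
Parseval ⇒ Σ |c_n|^2 = 49π^2/3 + 16.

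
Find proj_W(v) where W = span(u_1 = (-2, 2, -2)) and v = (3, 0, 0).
proj_W(v) = (1, -1, 1)

Set up U = [u_1 | ... | u_1] ∈ R^(3×1). The projector onto W = col(U) is P = U (U^T U)^(-1) U^T.
Compute U^T U =
  [12],
and U^T v = (-6).
Solve U^T U · c = U^T v for the coefficients: c = (-1/2). The projection is proj_W(v) = U c.
Check: (v - proj_W(v)) · u_1 = 0  (should be 0).
Result: proj_W(v) = (1, -1, 1).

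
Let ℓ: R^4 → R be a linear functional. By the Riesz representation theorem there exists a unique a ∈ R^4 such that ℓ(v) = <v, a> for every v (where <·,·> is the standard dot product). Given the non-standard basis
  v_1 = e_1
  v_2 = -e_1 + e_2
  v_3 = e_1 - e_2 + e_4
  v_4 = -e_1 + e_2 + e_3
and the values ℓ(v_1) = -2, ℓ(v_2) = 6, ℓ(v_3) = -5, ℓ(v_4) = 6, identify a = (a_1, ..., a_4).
a = (-2, 4, 0, 1)

Write a = (a_1, ..., a_4) in the standard basis. For each basis vector v_i, ℓ(v_i) = <v_i, a> is a linear equation in the a_j's. Collect the n equations into a matrix system V a = ℓ, where row i of V is v_i (expressed in the standard basis). Since V is invertible (lower-triangular with 1s on the diagonal, up to permutation), solve by back-substitution:
  V =
[[1, 0, 0, 0],
 [-1, 1, 0, 0],
 [1, -1, 0, 1],
 [-1, 1, 1, 0]]
  V a = (-2, 6, -5, 6)
Solving gives a = (-2, 4, 0, 1).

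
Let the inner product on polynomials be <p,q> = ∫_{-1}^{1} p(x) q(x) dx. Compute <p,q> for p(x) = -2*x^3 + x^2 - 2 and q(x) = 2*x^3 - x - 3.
<p,q> = 338/35

Expand the product: p(x)·q(x) = -4*x^6 + 2*x^5 + 2*x^4 + x^3 - 3*x^2 + 2*x + 6.
∫_{-1}^{1} of each monomial x^k gives [2/(k+1) if k even, 0 if k odd]. Integrating term-by-term (or equivalently evaluating the antiderivative F(x) = -4*x^7/7 + x^6/3 + 2*x^5/5 + x^4/4 - x^3 + x^2 + 6*x at the endpoints):
  F(1) − F(−1) = 2693/420 − (-1363/420) = 338/35.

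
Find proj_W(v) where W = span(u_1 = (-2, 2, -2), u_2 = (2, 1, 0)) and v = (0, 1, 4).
proj_W(v) = (1, -1, 1)

Set up U = [u_1 | ... | u_2] ∈ R^(3×2). The projector onto W = col(U) is P = U (U^T U)^(-1) U^T.
Compute U^T U =
  [12, -2]
  [-2, 5],
and U^T v = (-6, 1).
Solve U^T U · c = U^T v for the coefficients: c = (-1/2, 0). The projection is proj_W(v) = U c.
Check: (v - proj_W(v)) · u_1 = 0  (should be 0).
Check: (v - proj_W(v)) · u_2 = 0  (should be 0).
Result: proj_W(v) = (1, -1, 1).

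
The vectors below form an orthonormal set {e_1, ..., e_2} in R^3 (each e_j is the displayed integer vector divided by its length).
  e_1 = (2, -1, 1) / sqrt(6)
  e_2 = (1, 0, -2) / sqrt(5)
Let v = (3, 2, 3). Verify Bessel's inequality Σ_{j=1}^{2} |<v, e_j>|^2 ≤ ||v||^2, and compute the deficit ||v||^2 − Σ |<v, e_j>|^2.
Σ |<v, e_j>|^2 = 299/30; ||v||^2 = 22; deficit = 361/30

Write each e_j = u_j / sqrt(<u_j, u_j>) where u_j is the displayed integer vector. Then <v, e_j> = <v, u_j> / sqrt(<u_j, u_j>), so |<v, e_j>|^2 = <v, u_j>^2 / <u_j, u_j>.
Coefficients: <v, e_1> = 7/sqrt(6), <v, e_2> = -3/sqrt(5).
Square and sum: Σ |<v, e_j>|^2 = 299/30.
Compute ||v||^2 = v·v = 22.
Deficit = 22 − 299/30 = 361/30 ≥ 0, confirming Bessel's inequality. (The deficit equals ||v − Σ <v,e_j> e_j||^2, the squared distance from v to span{e_j}.)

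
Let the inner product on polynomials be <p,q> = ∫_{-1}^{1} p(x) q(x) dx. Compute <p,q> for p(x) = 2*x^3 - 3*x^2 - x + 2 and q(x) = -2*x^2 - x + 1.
<p,q> = 8/5

Expand the product: p(x)·q(x) = -4*x^5 + 4*x^4 + 7*x^3 - 6*x^2 - 3*x + 2.
∫_{-1}^{1} of each monomial x^k gives [2/(k+1) if k even, 0 if k odd]. Integrating term-by-term (or equivalently evaluating the antiderivative F(x) = -2*x^6/3 + 4*x^5/5 + 7*x^4/4 - 2*x^3 - 3*x^2/2 + 2*x at the endpoints):
  F(1) − F(−1) = 23/60 − (-73/60) = 8/5.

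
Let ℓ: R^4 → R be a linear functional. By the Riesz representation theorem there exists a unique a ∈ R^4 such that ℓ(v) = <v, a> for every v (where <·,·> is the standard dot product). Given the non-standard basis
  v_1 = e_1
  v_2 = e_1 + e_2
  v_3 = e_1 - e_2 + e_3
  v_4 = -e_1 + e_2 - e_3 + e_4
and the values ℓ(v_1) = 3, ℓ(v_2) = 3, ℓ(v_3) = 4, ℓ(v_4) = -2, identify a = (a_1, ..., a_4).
a = (3, 0, 1, 2)

Write a = (a_1, ..., a_4) in the standard basis. For each basis vector v_i, ℓ(v_i) = <v_i, a> is a linear equation in the a_j's. Collect the n equations into a matrix system V a = ℓ, where row i of V is v_i (expressed in the standard basis). Since V is invertible (lower-triangular with 1s on the diagonal, up to permutation), solve by back-substitution:
  V =
[[1, 0, 0, 0],
 [1, 1, 0, 0],
 [1, -1, 1, 0],
 [-1, 1, -1, 1]]
  V a = (3, 3, 4, -2)
Solving gives a = (3, 0, 1, 2).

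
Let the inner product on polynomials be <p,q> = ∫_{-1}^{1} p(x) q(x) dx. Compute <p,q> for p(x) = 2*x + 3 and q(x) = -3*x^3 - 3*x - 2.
<p,q> = -92/5

Expand the product: p(x)·q(x) = -6*x^4 - 9*x^3 - 6*x^2 - 13*x - 6.
∫_{-1}^{1} of each monomial x^k gives [2/(k+1) if k even, 0 if k odd]. Integrating term-by-term (or equivalently evaluating the antiderivative F(x) = -6*x^5/5 - 9*x^4/4 - 2*x^3 - 13*x^2/2 - 6*x at the endpoints):
  F(1) − F(−1) = -359/20 − (9/20) = -92/5.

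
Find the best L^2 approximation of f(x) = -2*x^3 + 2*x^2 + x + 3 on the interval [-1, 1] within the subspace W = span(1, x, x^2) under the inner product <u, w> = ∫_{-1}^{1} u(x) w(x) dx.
g(x) = 2*x^2 - x/5 + 3

The best approximation g ∈ W is the orthogonal projection of f onto W. Writing g = a_0 + a_1 x + a_2 x^2, the coefficients solve the normal equations G · a = b where
  G_{ij} = <φ_i, φ_j> and b_i = <f, φ_i>, with φ_0 = 1, φ_1 = x, φ_2 = x^2.
G =
  [2, 0, 2/3]
  [0, 2/3, 0]
  [2/3, 0, 2/5],
b = (22/3, -2/15, 14/5).
Solving gives a_0 = 3, a_1 = -1/5, a_2 = 2, so
  g(x) = 2*x^2 - x/5 + 3.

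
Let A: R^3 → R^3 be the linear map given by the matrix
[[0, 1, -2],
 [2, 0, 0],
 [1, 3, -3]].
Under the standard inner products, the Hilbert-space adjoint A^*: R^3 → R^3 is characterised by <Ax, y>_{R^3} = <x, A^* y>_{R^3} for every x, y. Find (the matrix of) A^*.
A^* = A^T =
[[0, 2, 1],
 [1, 0, 3],
 [-2, 0, -3]]

For real matrices with standard dot products, the defining identity <Ax, y> = <x, A^* y> gives (Ax)^T y = x^T (A^*) y, i.e. x^T A^T y = x^T (A^*) y. Since this holds for all x, y, we must have A^* = A^T. Therefore
A^* =
[[0, 2, 1],
 [1, 0, 3],
 [-2, 0, -3]].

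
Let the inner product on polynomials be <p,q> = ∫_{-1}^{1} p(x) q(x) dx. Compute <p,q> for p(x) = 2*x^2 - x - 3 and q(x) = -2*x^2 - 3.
<p,q> = 82/5

Expand the product: p(x)·q(x) = -4*x^4 + 2*x^3 + 3*x + 9.
∫_{-1}^{1} of each monomial x^k gives [2/(k+1) if k even, 0 if k odd]. Integrating term-by-term (or equivalently evaluating the antiderivative F(x) = -4*x^5/5 + x^4/2 + 3*x^2/2 + 9*x at the endpoints):
  F(1) − F(−1) = 51/5 − (-31/5) = 82/5.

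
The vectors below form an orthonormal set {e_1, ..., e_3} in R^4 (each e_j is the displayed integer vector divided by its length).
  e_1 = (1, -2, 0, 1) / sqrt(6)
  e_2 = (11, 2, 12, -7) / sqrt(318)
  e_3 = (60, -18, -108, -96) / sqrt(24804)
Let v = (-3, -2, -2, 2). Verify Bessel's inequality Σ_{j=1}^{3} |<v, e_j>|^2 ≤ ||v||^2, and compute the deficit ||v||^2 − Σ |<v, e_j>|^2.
Σ |<v, e_j>|^2 = 257/13; ||v||^2 = 21; deficit = 16/13

Write each e_j = u_j / sqrt(<u_j, u_j>) where u_j is the displayed integer vector. Then <v, e_j> = <v, u_j> / sqrt(<u_j, u_j>), so |<v, e_j>|^2 = <v, u_j>^2 / <u_j, u_j>.
Coefficients: <v, e_1> = 3/sqrt(6), <v, e_2> = -75/sqrt(318), <v, e_3> = -120/sqrt(24804).
Square and sum: Σ |<v, e_j>|^2 = 257/13.
Compute ||v||^2 = v·v = 21.
Deficit = 21 − 257/13 = 16/13 ≥ 0, confirming Bessel's inequality. (The deficit equals ||v − Σ <v,e_j> e_j||^2, the squared distance from v to span{e_j}.)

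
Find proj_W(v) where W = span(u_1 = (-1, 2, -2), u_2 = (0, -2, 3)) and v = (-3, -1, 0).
proj_W(v) = (-33/17, 10/17, 18/17)

Set up U = [u_1 | ... | u_2] ∈ R^(3×2). The projector onto W = col(U) is P = U (U^T U)^(-1) U^T.
Compute U^T U =
  [9, -10]
  [-10, 13],
and U^T v = (1, 2).
Solve U^T U · c = U^T v for the coefficients: c = (33/17, 28/17). The projection is proj_W(v) = U c.
Check: (v - proj_W(v)) · u_1 = 0  (should be 0).
Check: (v - proj_W(v)) · u_2 = 0  (should be 0).
Result: proj_W(v) = (-33/17, 10/17, 18/17).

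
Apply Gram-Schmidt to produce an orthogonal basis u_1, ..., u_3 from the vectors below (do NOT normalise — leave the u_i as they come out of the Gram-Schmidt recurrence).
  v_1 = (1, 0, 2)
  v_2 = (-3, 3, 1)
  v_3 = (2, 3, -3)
Orthogonal basis:
  u_1 = (1, 0, 2)
  u_2 = (-14/5, 3, 7/5)
  u_3 = (126/47, 147/47, -63/47)

Apply the Gram-Schmidt recurrence
  u_1 = v_1
  u_i = v_i − Σ_{j<i} ((v_i · u_j) / (u_j · u_j)) · u_j.

Step by step this gives:
  u_1 = (1, 0, 2)
  u_2 = (-14/5, 3, 7/5)
  u_3 = (126/47, 147/47, -63/47)

Orthogonality check:
  u_2 · u_1 = 0 (should be 0)
  u_3 · u_1 = 0 (should be 0)
  u_3 · u_2 = 0 (should be 0)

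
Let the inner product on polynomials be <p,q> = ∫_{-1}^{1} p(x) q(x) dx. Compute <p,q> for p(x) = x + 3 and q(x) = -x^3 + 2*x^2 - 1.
<p,q> = -12/5

Expand the product: p(x)·q(x) = -x^4 - x^3 + 6*x^2 - x - 3.
∫_{-1}^{1} of each monomial x^k gives [2/(k+1) if k even, 0 if k odd]. Integrating term-by-term (or equivalently evaluating the antiderivative F(x) = -x^5/5 - x^4/4 + 2*x^3 - x^2/2 - 3*x at the endpoints):
  F(1) − F(−1) = -39/20 − (9/20) = -12/5.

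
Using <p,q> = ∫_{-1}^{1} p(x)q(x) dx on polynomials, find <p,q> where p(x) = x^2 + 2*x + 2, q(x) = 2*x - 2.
<p,q> = -20/3

Expand the product: p(x)·q(x) = 2*x^3 + 2*x^2 - 4.
∫_{-1}^{1} of each monomial x^k gives [2/(k+1) if k even, 0 if k odd]. Integrating term-by-term (or equivalently evaluating the antiderivative F(x) = x^4/2 + 2*x^3/3 - 4*x at the endpoints):
  F(1) − F(−1) = -17/6 − (23/6) = -20/3.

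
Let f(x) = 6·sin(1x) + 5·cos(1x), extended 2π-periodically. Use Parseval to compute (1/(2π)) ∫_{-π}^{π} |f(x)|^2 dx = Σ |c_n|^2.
Σ |c_n|^2 = 61/2

Expand |f|^2 and use orthogonality of {sin(nx), cos(mx)} on [-π, π]:
  ∫_{-π}^{π} sin(nx)^2 dx = π, ∫ cos(mx)^2 dx = π, and cross terms integrate to 0.
So ∫_{-π}^{π} f(x)^2 dx = 6^2 · π + 5^2 · π = (36 + 25)π.
Divide by 2π: (36 + 25)/2 = 61/2.
By Parseval, this equals Σ |c_n|^2.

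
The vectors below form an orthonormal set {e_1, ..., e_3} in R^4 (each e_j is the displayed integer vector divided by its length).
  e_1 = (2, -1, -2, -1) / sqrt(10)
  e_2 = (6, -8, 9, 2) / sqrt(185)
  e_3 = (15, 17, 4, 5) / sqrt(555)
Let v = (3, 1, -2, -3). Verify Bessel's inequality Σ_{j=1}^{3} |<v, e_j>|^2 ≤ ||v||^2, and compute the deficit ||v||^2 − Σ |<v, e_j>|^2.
Σ |<v, e_j>|^2 = 91/5; ||v||^2 = 23; deficit = 24/5

Write each e_j = u_j / sqrt(<u_j, u_j>) where u_j is the displayed integer vector. Then <v, e_j> = <v, u_j> / sqrt(<u_j, u_j>), so |<v, e_j>|^2 = <v, u_j>^2 / <u_j, u_j>.
Coefficients: <v, e_1> = 12/sqrt(10), <v, e_2> = -14/sqrt(185), <v, e_3> = 39/sqrt(555).
Square and sum: Σ |<v, e_j>|^2 = 91/5.
Compute ||v||^2 = v·v = 23.
Deficit = 23 − 91/5 = 24/5 ≥ 0, confirming Bessel's inequality. (The deficit equals ||v − Σ <v,e_j> e_j||^2, the squared distance from v to span{e_j}.)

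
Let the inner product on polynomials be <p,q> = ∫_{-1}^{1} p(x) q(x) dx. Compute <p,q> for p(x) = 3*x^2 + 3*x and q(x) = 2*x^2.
<p,q> = 12/5

Expand the product: p(x)·q(x) = 6*x^4 + 6*x^3.
∫_{-1}^{1} of each monomial x^k gives [2/(k+1) if k even, 0 if k odd]. Integrating term-by-term (or equivalently evaluating the antiderivative F(x) = 6*x^5/5 + 3*x^4/2 at the endpoints):
  F(1) − F(−1) = 27/10 − (3/10) = 12/5.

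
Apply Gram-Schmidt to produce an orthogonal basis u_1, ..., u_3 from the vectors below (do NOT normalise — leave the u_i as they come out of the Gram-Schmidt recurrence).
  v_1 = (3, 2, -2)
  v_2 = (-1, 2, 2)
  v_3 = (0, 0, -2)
Orthogonal basis:
  u_1 = (3, 2, -2)
  u_2 = (-8/17, 40/17, 28/17)
  u_3 = (-8/9, 4/9, -8/9)

Apply the Gram-Schmidt recurrence
  u_1 = v_1
  u_i = v_i − Σ_{j<i} ((v_i · u_j) / (u_j · u_j)) · u_j.

Step by step this gives:
  u_1 = (3, 2, -2)
  u_2 = (-8/17, 40/17, 28/17)
  u_3 = (-8/9, 4/9, -8/9)

Orthogonality check:
  u_2 · u_1 = 0 (should be 0)
  u_3 · u_1 = 0 (should be 0)
  u_3 · u_2 = 0 (should be 0)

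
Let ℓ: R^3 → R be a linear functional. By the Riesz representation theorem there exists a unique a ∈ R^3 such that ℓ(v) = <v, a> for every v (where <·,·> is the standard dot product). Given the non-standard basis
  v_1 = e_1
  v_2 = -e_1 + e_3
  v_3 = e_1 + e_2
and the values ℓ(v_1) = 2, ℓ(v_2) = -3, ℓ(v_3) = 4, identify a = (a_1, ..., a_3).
a = (2, 2, -1)

Write a = (a_1, ..., a_3) in the standard basis. For each basis vector v_i, ℓ(v_i) = <v_i, a> is a linear equation in the a_j's. Collect the n equations into a matrix system V a = ℓ, where row i of V is v_i (expressed in the standard basis). Since V is invertible (lower-triangular with 1s on the diagonal, up to permutation), solve by back-substitution:
  V =
[[1, 0, 0],
 [-1, 0, 1],
 [1, 1, 0]]
  V a = (2, -3, 4)
Solving gives a = (2, 2, -1).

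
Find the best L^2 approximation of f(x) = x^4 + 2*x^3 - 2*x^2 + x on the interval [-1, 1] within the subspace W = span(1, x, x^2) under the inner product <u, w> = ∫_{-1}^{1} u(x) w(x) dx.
g(x) = -8*x^2/7 + 11*x/5 - 3/35

The best approximation g ∈ W is the orthogonal projection of f onto W. Writing g = a_0 + a_1 x + a_2 x^2, the coefficients solve the normal equations G · a = b where
  G_{ij} = <φ_i, φ_j> and b_i = <f, φ_i>, with φ_0 = 1, φ_1 = x, φ_2 = x^2.
G =
  [2, 0, 2/3]
  [0, 2/3, 0]
  [2/3, 0, 2/5],
b = (-14/15, 22/15, -18/35).
Solving gives a_0 = -3/35, a_1 = 11/5, a_2 = -8/7, so
  g(x) = -8*x^2/7 + 11*x/5 - 3/35.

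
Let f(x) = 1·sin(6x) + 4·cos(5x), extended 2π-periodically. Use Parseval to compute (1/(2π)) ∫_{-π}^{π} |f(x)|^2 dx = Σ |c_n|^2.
Σ |c_n|^2 = 17/2

Expand |f|^2 and use orthogonality of {sin(nx), cos(mx)} on [-π, π]:
  ∫_{-π}^{π} sin(nx)^2 dx = π, ∫ cos(mx)^2 dx = π, and cross terms integrate to 0.
So ∫_{-π}^{π} f(x)^2 dx = 1^2 · π + 4^2 · π = (1 + 16)π.
Divide by 2π: (1 + 16)/2 = 17/2.
By Parseval, this equals Σ |c_n|^2.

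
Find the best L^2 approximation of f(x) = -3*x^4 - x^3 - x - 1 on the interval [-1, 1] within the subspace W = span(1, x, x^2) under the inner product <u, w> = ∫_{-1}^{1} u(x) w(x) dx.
g(x) = -18*x^2/7 - 8*x/5 - 26/35

The best approximation g ∈ W is the orthogonal projection of f onto W. Writing g = a_0 + a_1 x + a_2 x^2, the coefficients solve the normal equations G · a = b where
  G_{ij} = <φ_i, φ_j> and b_i = <f, φ_i>, with φ_0 = 1, φ_1 = x, φ_2 = x^2.
G =
  [2, 0, 2/3]
  [0, 2/3, 0]
  [2/3, 0, 2/5],
b = (-16/5, -16/15, -32/21).
Solving gives a_0 = -26/35, a_1 = -8/5, a_2 = -18/7, so
  g(x) = -18*x^2/7 - 8*x/5 - 26/35.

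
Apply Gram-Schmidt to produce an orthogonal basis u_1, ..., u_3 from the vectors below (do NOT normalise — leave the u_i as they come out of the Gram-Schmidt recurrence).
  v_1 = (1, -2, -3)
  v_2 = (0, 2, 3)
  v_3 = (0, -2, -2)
Orthogonal basis:
  u_1 = (1, -2, -3)
  u_2 = (13/14, 1/7, 3/14)
  u_3 = (0, -6/13, 4/13)

Apply the Gram-Schmidt recurrence
  u_1 = v_1
  u_i = v_i − Σ_{j<i} ((v_i · u_j) / (u_j · u_j)) · u_j.

Step by step this gives:
  u_1 = (1, -2, -3)
  u_2 = (13/14, 1/7, 3/14)
  u_3 = (0, -6/13, 4/13)

Orthogonality check:
  u_2 · u_1 = 0 (should be 0)
  u_3 · u_1 = 0 (should be 0)
  u_3 · u_2 = 0 (should be 0)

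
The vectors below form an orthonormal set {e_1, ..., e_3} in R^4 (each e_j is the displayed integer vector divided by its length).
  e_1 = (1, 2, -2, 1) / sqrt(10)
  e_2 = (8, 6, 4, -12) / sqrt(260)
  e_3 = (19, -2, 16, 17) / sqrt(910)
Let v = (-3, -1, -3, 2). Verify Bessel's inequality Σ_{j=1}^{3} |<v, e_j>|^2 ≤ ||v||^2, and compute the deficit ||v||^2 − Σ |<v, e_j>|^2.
Σ |<v, e_j>|^2 = 801/35; ||v||^2 = 23; deficit = 4/35

Write each e_j = u_j / sqrt(<u_j, u_j>) where u_j is the displayed integer vector. Then <v, e_j> = <v, u_j> / sqrt(<u_j, u_j>), so |<v, e_j>|^2 = <v, u_j>^2 / <u_j, u_j>.
Coefficients: <v, e_1> = 3/sqrt(10), <v, e_2> = -66/sqrt(260), <v, e_3> = -69/sqrt(910).
Square and sum: Σ |<v, e_j>|^2 = 801/35.
Compute ||v||^2 = v·v = 23.
Deficit = 23 − 801/35 = 4/35 ≥ 0, confirming Bessel's inequality. (The deficit equals ||v − Σ <v,e_j> e_j||^2, the squared distance from v to span{e_j}.)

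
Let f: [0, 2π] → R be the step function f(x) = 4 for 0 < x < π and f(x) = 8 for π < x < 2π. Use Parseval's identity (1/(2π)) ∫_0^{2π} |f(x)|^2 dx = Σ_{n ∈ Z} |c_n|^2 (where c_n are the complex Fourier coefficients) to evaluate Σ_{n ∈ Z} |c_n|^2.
Σ |c_n|^2 = 40

Parseval equates the L^2 energy of f (normalised by 1/(2π)) with the ℓ^2 sum of its Fourier coefficients: (1/(2π)) ∫_0^{2π} |f|^2 = Σ |c_n|^2.
Compute the left side: (1/(2π)) [∫_0^π 4^2 dx + ∫_π^{2π} 8^2 dx] = (1/(2π)) · (16π + 64π) = (16 + 64)/2 = 40.
So Σ_{n ∈ Z} |c_n|^2 = 40.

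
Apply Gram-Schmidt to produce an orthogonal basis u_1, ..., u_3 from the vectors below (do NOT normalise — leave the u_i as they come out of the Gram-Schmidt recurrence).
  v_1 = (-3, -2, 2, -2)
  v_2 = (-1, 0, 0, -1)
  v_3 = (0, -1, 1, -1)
Orthogonal basis:
  u_1 = (-3, -2, 2, -2)
  u_2 = (-2/7, 10/21, -10/21, -11/21)
  u_3 = (12/17, -3/17, 3/17, -12/17)

Apply the Gram-Schmidt recurrence
  u_1 = v_1
  u_i = v_i − Σ_{j<i} ((v_i · u_j) / (u_j · u_j)) · u_j.

Step by step this gives:
  u_1 = (-3, -2, 2, -2)
  u_2 = (-2/7, 10/21, -10/21, -11/21)
  u_3 = (12/17, -3/17, 3/17, -12/17)

Orthogonality check:
  u_2 · u_1 = 0 (should be 0)
  u_3 · u_1 = 0 (should be 0)
  u_3 · u_2 = 0 (should be 0)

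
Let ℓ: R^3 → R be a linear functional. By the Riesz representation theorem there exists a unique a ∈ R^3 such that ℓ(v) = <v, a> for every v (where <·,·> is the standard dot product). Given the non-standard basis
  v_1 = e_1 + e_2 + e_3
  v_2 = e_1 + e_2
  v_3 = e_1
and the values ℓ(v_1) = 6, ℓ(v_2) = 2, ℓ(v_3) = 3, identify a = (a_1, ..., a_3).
a = (3, -1, 4)

Write a = (a_1, ..., a_3) in the standard basis. For each basis vector v_i, ℓ(v_i) = <v_i, a> is a linear equation in the a_j's. Collect the n equations into a matrix system V a = ℓ, where row i of V is v_i (expressed in the standard basis). Since V is invertible (lower-triangular with 1s on the diagonal, up to permutation), solve by back-substitution:
  V =
[[1, 1, 1],
 [1, 1, 0],
 [1, 0, 0]]
  V a = (6, 2, 3)
Solving gives a = (3, -1, 4).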